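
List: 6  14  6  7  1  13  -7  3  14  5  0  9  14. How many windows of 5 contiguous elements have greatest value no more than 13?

6 14 6 7 1 → max 14
14 6 7 1 13 → max 14
6 7 1 13 -7 → max 13  ≤ 13 ✓
7 1 13 -7 3 → max 13  ≤ 13 ✓
1 13 -7 3 14 → max 14
13 -7 3 14 5 → max 14
-7 3 14 5 0 → max 14
3 14 5 0 9 → max 14
14 5 0 9 14 → max 14
2 windows satisfy the condition.

2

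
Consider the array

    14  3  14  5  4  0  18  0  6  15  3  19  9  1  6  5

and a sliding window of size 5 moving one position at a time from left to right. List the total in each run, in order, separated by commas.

14 3 14 5 4 → sum 40
3 14 5 4 0 → sum 26
14 5 4 0 18 → sum 41
5 4 0 18 0 → sum 27
4 0 18 0 6 → sum 28
0 18 0 6 15 → sum 39
18 0 6 15 3 → sum 42
0 6 15 3 19 → sum 43
6 15 3 19 9 → sum 52
15 3 19 9 1 → sum 47
3 19 9 1 6 → sum 38
19 9 1 6 5 → sum 40

40, 26, 41, 27, 28, 39, 42, 43, 52, 47, 38, 40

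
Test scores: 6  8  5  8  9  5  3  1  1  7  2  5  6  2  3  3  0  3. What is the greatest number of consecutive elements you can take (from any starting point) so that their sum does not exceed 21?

7

→ 6: sum 6, len 1
→ 8: sum 14, len 2
→ 5: sum 19, len 3
→ 8 (dropped 6): sum 21, len 3
→ 9 (dropped 8, 5): sum 17, len 2
→ 5 (dropped 8): sum 14, len 2
→ 3: sum 17, len 3
→ 1: sum 18, len 4
→ 1: sum 19, len 5
→ 7 (dropped 9): sum 17, len 5
→ 2: sum 19, len 6
→ 5 (dropped 5): sum 19, len 6
→ 6 (dropped 3, 1): sum 21, len 5
→ 2 (dropped 1, 7): sum 15, len 4
→ 3: sum 18, len 5
→ 3: sum 21, len 6
→ 0: sum 21, len 7
→ 3 (dropped 2, 5): sum 17, len 6
Longest length seen: 7.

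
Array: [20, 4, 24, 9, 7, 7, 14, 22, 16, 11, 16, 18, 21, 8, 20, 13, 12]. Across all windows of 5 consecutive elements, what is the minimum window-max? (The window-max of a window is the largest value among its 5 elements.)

Window maxs for each of the 13 positions:
[20, 4, 24, 9, 7] → max 24
[4, 24, 9, 7, 7] → max 24
[24, 9, 7, 7, 14] → max 24
[9, 7, 7, 14, 22] → max 22
[7, 7, 14, 22, 16] → max 22
[7, 14, 22, 16, 11] → max 22
[14, 22, 16, 11, 16] → max 22
[22, 16, 11, 16, 18] → max 22
[16, 11, 16, 18, 21] → max 21
[11, 16, 18, 21, 8] → max 21
[16, 18, 21, 8, 20] → max 21
[18, 21, 8, 20, 13] → max 21
[21, 8, 20, 13, 12] → max 21
Minimum of these is 21.

21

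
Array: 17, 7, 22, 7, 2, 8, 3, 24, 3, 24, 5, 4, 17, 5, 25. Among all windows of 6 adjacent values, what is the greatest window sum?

80

[17, 7, 22, 7, 2, 8] → sum 63
[7, 22, 7, 2, 8, 3] → sum 49
[22, 7, 2, 8, 3, 24] → sum 66
[7, 2, 8, 3, 24, 3] → sum 47
[2, 8, 3, 24, 3, 24] → sum 64
[8, 3, 24, 3, 24, 5] → sum 67
[3, 24, 3, 24, 5, 4] → sum 63
[24, 3, 24, 5, 4, 17] → sum 77
[3, 24, 5, 4, 17, 5] → sum 58
[24, 5, 4, 17, 5, 25] → sum 80
Greatest of these is 80.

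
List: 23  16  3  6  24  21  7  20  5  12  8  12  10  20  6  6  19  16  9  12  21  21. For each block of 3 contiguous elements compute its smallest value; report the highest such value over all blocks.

12

23 16 3 → min 3
16 3 6 → min 3
3 6 24 → min 3
6 24 21 → min 6
24 21 7 → min 7
21 7 20 → min 7
7 20 5 → min 5
20 5 12 → min 5
5 12 8 → min 5
12 8 12 → min 8
8 12 10 → min 8
12 10 20 → min 10
10 20 6 → min 6
20 6 6 → min 6
6 6 19 → min 6
6 19 16 → min 6
19 16 9 → min 9
16 9 12 → min 9
9 12 21 → min 9
12 21 21 → min 12
Highest of these is 12.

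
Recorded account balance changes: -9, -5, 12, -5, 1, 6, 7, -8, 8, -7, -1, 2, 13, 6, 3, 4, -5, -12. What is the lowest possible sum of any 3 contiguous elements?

(-9, -5, 12) → sum -2
(-5, 12, -5) → sum 2
(12, -5, 1) → sum 8
(-5, 1, 6) → sum 2
(1, 6, 7) → sum 14
(6, 7, -8) → sum 5
(7, -8, 8) → sum 7
(-8, 8, -7) → sum -7
(8, -7, -1) → sum 0
(-7, -1, 2) → sum -6
(-1, 2, 13) → sum 14
(2, 13, 6) → sum 21
(13, 6, 3) → sum 22
(6, 3, 4) → sum 13
(3, 4, -5) → sum 2
(4, -5, -12) → sum -13
Lowest of these is -13.

-13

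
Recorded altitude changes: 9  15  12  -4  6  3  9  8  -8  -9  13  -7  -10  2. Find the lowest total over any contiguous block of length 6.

-19

9 15 12 -4 6 3 → sum 41
15 12 -4 6 3 9 → sum 41
12 -4 6 3 9 8 → sum 34
-4 6 3 9 8 -8 → sum 14
6 3 9 8 -8 -9 → sum 9
3 9 8 -8 -9 13 → sum 16
9 8 -8 -9 13 -7 → sum 6
8 -8 -9 13 -7 -10 → sum -13
-8 -9 13 -7 -10 2 → sum -19
Lowest of these is -19.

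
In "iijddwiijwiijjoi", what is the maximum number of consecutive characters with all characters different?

3

add i: [i] len 1
add i (repeat i, move left end past it): [i] len 1
add j: [i, j] len 2
add d: [i, j, d] len 3
add d (repeat d, move left end past it): [d] len 1
add w: [d, w] len 2
add i: [d, w, i] len 3
add i (repeat i, move left end past it): [i] len 1
add j: [i, j] len 2
add w: [i, j, w] len 3
add i (repeat i, move left end past it): [j, w, i] len 3
add i (repeat i, move left end past it): [i] len 1
add j: [i, j] len 2
add j (repeat j, move left end past it): [j] len 1
add o: [j, o] len 2
add i: [j, o, i] len 3
Longest all-distinct length: 3.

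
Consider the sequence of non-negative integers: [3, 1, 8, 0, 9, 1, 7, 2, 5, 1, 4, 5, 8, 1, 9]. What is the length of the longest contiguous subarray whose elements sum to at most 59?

14

Extend to the right; shrink from the left whenever the sum exceeds 59:
[3] sum 3 len 1
[3, 1] sum 4 len 2
[3, 1, 8] sum 12 len 3
[3, 1, 8, 0] sum 12 len 4
[3, 1, 8, 0, 9] sum 21 len 5
[3, 1, 8, 0, 9, 1] sum 22 len 6
[3, 1, 8, 0, 9, 1, 7] sum 29 len 7
[3, 1, 8, 0, 9, 1, 7, 2] sum 31 len 8
[3, 1, 8, 0, 9, 1, 7, 2, 5] sum 36 len 9
[3, 1, 8, 0, 9, 1, 7, 2, 5, 1] sum 37 len 10
[3, 1, 8, 0, 9, 1, 7, 2, 5, 1, 4] sum 41 len 11
[3, 1, 8, 0, 9, 1, 7, 2, 5, 1, 4, 5] sum 46 len 12
[3, 1, 8, 0, 9, 1, 7, 2, 5, 1, 4, 5, 8] sum 54 len 13
[3, 1, 8, 0, 9, 1, 7, 2, 5, 1, 4, 5, 8, 1] sum 55 len 14
[0, 9, 1, 7, 2, 5, 1, 4, 5, 8, 1, 9] sum 52 len 12
Longest length seen: 14.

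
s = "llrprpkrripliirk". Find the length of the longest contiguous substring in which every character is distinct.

[l] len 1
[l] len 1
[l, r] len 2
[l, r, p] len 3
[p, r] len 2
[r, p] len 2
[r, p, k] len 3
[p, k, r] len 3
[r] len 1
[r, i] len 2
[r, i, p] len 3
[r, i, p, l] len 4
[p, l, i] len 3
[i] len 1
[i, r] len 2
[i, r, k] len 3
Longest all-distinct length: 4.

4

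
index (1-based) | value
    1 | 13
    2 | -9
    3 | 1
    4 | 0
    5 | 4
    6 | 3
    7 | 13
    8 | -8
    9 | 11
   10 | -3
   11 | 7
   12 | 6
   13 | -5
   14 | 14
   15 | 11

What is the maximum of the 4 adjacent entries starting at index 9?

Elements at indices 9..12: 11, -3, 7, 6
max(11, -3, 7, 6) = 11

11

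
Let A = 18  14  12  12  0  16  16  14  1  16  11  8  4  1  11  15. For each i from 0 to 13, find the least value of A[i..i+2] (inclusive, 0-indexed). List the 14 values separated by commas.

12, 12, 0, 0, 0, 14, 1, 1, 1, 8, 4, 1, 1, 1

(18, 14, 12) → min 12
(14, 12, 12) → min 12
(12, 12, 0) → min 0
(12, 0, 16) → min 0
(0, 16, 16) → min 0
(16, 16, 14) → min 14
(16, 14, 1) → min 1
(14, 1, 16) → min 1
(1, 16, 11) → min 1
(16, 11, 8) → min 8
(11, 8, 4) → min 4
(8, 4, 1) → min 1
(4, 1, 11) → min 1
(1, 11, 15) → min 1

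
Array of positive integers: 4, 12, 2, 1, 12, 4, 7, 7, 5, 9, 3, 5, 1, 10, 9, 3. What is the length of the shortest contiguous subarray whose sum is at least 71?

Extend right; whenever the sum reaches 71, record the length and shrink from the left:
add 4: running sum 4 < 71
add 12: running sum 16 < 71
add 2: running sum 18 < 71
add 1: running sum 19 < 71
add 12: running sum 31 < 71
add 4: running sum 35 < 71
add 7: running sum 42 < 71
add 7: running sum 49 < 71
add 5: running sum 54 < 71
add 9: running sum 63 < 71
add 3: running sum 66 < 71
end 11: [4, 12, 2, 1, 12, 4, 7, 7, 5, 9, 3, 5] sum 71, len 12
end 12: [4, 12, 2, 1, 12, 4, 7, 7, 5, 9, 3, 5, 1] sum 72, len 13
end 13: [12, 2, 1, 12, 4, 7, 7, 5, 9, 3, 5, 1, 10] sum 78, len 13
end 14: [12, 4, 7, 7, 5, 9, 3, 5, 1, 10, 9] sum 72, len 11
end 15: [12, 4, 7, 7, 5, 9, 3, 5, 1, 10, 9, 3] sum 75, len 12
Shortest qualifying length: 11.

11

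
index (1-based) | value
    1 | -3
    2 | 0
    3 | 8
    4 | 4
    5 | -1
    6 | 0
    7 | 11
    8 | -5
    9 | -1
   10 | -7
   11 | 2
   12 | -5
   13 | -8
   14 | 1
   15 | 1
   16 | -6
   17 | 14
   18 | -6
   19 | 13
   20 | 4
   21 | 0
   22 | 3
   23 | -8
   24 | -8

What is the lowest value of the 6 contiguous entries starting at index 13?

Elements at indices 13..18: -8, 1, 1, -6, 14, -6
min(-8, 1, 1, -6, 14, -6) = -8

-8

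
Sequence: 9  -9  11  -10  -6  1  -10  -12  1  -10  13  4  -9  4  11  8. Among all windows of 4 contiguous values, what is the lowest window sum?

-31

(9, -9, 11, -10) → sum 1
(-9, 11, -10, -6) → sum -14
(11, -10, -6, 1) → sum -4
(-10, -6, 1, -10) → sum -25
(-6, 1, -10, -12) → sum -27
(1, -10, -12, 1) → sum -20
(-10, -12, 1, -10) → sum -31
(-12, 1, -10, 13) → sum -8
(1, -10, 13, 4) → sum 8
(-10, 13, 4, -9) → sum -2
(13, 4, -9, 4) → sum 12
(4, -9, 4, 11) → sum 10
(-9, 4, 11, 8) → sum 14
Lowest of these is -31.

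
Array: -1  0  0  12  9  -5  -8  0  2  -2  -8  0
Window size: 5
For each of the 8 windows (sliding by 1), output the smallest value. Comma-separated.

(-1, 0, 0, 12, 9) → min -1
(0, 0, 12, 9, -5) → min -5
(0, 12, 9, -5, -8) → min -8
(12, 9, -5, -8, 0) → min -8
(9, -5, -8, 0, 2) → min -8
(-5, -8, 0, 2, -2) → min -8
(-8, 0, 2, -2, -8) → min -8
(0, 2, -2, -8, 0) → min -8

-1, -5, -8, -8, -8, -8, -8, -8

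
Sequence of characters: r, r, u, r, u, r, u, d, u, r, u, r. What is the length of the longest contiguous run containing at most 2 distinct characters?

add r: window [r] (1 distinct), len 1
add r: window [r, r] (1 distinct), len 2
add u: window [r, r, u] (2 distinct), len 3
add r: window [r, r, u, r] (2 distinct), len 4
add u: window [r, r, u, r, u] (2 distinct), len 5
add r: window [r, r, u, r, u, r] (2 distinct), len 6
add u: window [r, r, u, r, u, r, u] (2 distinct), len 7
add d: window [u, d] (2 distinct), len 2
add u: window [u, d, u] (2 distinct), len 3
add r: window [u, r] (2 distinct), len 2
add u: window [u, r, u] (2 distinct), len 3
add r: window [u, r, u, r] (2 distinct), len 4
Longest length with ≤2 distinct: 7.

7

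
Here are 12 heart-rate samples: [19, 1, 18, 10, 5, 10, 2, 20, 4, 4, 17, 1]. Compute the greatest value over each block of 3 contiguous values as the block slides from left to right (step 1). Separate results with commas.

19, 18, 18, 10, 10, 20, 20, 20, 17, 17

19 1 18 → max 19
1 18 10 → max 18
18 10 5 → max 18
10 5 10 → max 10
5 10 2 → max 10
10 2 20 → max 20
2 20 4 → max 20
20 4 4 → max 20
4 4 17 → max 17
4 17 1 → max 17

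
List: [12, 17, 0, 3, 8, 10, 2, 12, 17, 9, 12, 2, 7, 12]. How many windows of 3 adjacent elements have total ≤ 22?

6

(12, 17, 0) → sum 29
(17, 0, 3) → sum 20  ≤ 22 ✓
(0, 3, 8) → sum 11  ≤ 22 ✓
(3, 8, 10) → sum 21  ≤ 22 ✓
(8, 10, 2) → sum 20  ≤ 22 ✓
(10, 2, 12) → sum 24
(2, 12, 17) → sum 31
(12, 17, 9) → sum 38
(17, 9, 12) → sum 38
(9, 12, 2) → sum 23
(12, 2, 7) → sum 21  ≤ 22 ✓
(2, 7, 12) → sum 21  ≤ 22 ✓
6 windows satisfy the condition.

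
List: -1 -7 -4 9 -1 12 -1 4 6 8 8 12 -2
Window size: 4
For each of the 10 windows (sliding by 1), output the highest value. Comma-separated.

9, 9, 12, 12, 12, 12, 8, 8, 12, 12

Sliding a size-4 window across the 13 values:
[-1, -7, -4, 9] → max 9
[-7, -4, 9, -1] → max 9
[-4, 9, -1, 12] → max 12
[9, -1, 12, -1] → max 12
[-1, 12, -1, 4] → max 12
[12, -1, 4, 6] → max 12
[-1, 4, 6, 8] → max 8
[4, 6, 8, 8] → max 8
[6, 8, 8, 12] → max 12
[8, 8, 12, -2] → max 12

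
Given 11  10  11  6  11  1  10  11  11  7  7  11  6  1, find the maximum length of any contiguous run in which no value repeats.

4

[11] len 1
[11, 10] len 2
[10, 11] len 2
[10, 11, 6] len 3
[6, 11] len 2
[6, 11, 1] len 3
[6, 11, 1, 10] len 4
[1, 10, 11] len 3
[11] len 1
[11, 7] len 2
[7] len 1
[7, 11] len 2
[7, 11, 6] len 3
[7, 11, 6, 1] len 4
Longest all-distinct length: 4.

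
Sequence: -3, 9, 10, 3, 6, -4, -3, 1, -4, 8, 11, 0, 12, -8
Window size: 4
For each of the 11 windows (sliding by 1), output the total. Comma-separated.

-3 9 10 3 → sum 19
9 10 3 6 → sum 28
10 3 6 -4 → sum 15
3 6 -4 -3 → sum 2
6 -4 -3 1 → sum 0
-4 -3 1 -4 → sum -10
-3 1 -4 8 → sum 2
1 -4 8 11 → sum 16
-4 8 11 0 → sum 15
8 11 0 12 → sum 31
11 0 12 -8 → sum 15

19, 28, 15, 2, 0, -10, 2, 16, 15, 31, 15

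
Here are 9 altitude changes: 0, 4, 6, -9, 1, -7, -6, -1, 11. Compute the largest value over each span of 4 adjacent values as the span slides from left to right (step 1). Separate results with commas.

6, 6, 6, 1, 1, 11

0 4 6 -9 → max 6
4 6 -9 1 → max 6
6 -9 1 -7 → max 6
-9 1 -7 -6 → max 1
1 -7 -6 -1 → max 1
-7 -6 -1 11 → max 11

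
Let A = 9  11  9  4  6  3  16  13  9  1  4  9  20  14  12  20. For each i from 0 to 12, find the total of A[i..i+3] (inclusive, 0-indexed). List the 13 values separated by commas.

Sliding a size-4 window across the 16 values:
(9, 11, 9, 4) → sum 33
(11, 9, 4, 6) → sum 30
(9, 4, 6, 3) → sum 22
(4, 6, 3, 16) → sum 29
(6, 3, 16, 13) → sum 38
(3, 16, 13, 9) → sum 41
(16, 13, 9, 1) → sum 39
(13, 9, 1, 4) → sum 27
(9, 1, 4, 9) → sum 23
(1, 4, 9, 20) → sum 34
(4, 9, 20, 14) → sum 47
(9, 20, 14, 12) → sum 55
(20, 14, 12, 20) → sum 66

33, 30, 22, 29, 38, 41, 39, 27, 23, 34, 47, 55, 66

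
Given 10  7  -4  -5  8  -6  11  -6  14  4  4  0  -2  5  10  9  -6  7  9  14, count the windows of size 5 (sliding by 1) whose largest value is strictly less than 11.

8

(10, 7, -4, -5, 8) → max 10  < 11 ✓
(7, -4, -5, 8, -6) → max 8  < 11 ✓
(-4, -5, 8, -6, 11) → max 11
(-5, 8, -6, 11, -6) → max 11
(8, -6, 11, -6, 14) → max 14
(-6, 11, -6, 14, 4) → max 14
(11, -6, 14, 4, 4) → max 14
(-6, 14, 4, 4, 0) → max 14
(14, 4, 4, 0, -2) → max 14
(4, 4, 0, -2, 5) → max 5  < 11 ✓
(4, 0, -2, 5, 10) → max 10  < 11 ✓
(0, -2, 5, 10, 9) → max 10  < 11 ✓
(-2, 5, 10, 9, -6) → max 10  < 11 ✓
(5, 10, 9, -6, 7) → max 10  < 11 ✓
(10, 9, -6, 7, 9) → max 10  < 11 ✓
(9, -6, 7, 9, 14) → max 14
8 windows satisfy the condition.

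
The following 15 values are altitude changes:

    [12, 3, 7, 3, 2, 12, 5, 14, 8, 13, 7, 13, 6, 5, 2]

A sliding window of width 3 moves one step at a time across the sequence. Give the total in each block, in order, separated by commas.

22, 13, 12, 17, 19, 31, 27, 35, 28, 33, 26, 24, 13

12 3 7 → sum 22
3 7 3 → sum 13
7 3 2 → sum 12
3 2 12 → sum 17
2 12 5 → sum 19
12 5 14 → sum 31
5 14 8 → sum 27
14 8 13 → sum 35
8 13 7 → sum 28
13 7 13 → sum 33
7 13 6 → sum 26
13 6 5 → sum 24
6 5 2 → sum 13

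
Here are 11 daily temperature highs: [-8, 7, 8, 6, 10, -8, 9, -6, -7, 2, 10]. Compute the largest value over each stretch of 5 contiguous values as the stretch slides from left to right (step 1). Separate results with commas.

10, 10, 10, 10, 10, 9, 10

(-8, 7, 8, 6, 10) → max 10
(7, 8, 6, 10, -8) → max 10
(8, 6, 10, -8, 9) → max 10
(6, 10, -8, 9, -6) → max 10
(10, -8, 9, -6, -7) → max 10
(-8, 9, -6, -7, 2) → max 9
(9, -6, -7, 2, 10) → max 10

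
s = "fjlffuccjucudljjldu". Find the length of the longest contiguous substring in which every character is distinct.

add f: [f] len 1
add j: [f, j] len 2
add l: [f, j, l] len 3
add f (repeat f, move left end past it): [j, l, f] len 3
add f (repeat f, move left end past it): [f] len 1
add u: [f, u] len 2
add c: [f, u, c] len 3
add c (repeat c, move left end past it): [c] len 1
add j: [c, j] len 2
add u: [c, j, u] len 3
add c (repeat c, move left end past it): [j, u, c] len 3
add u (repeat u, move left end past it): [c, u] len 2
add d: [c, u, d] len 3
add l: [c, u, d, l] len 4
add j: [c, u, d, l, j] len 5
add j (repeat j, move left end past it): [j] len 1
add l: [j, l] len 2
add d: [j, l, d] len 3
add u: [j, l, d, u] len 4
Longest all-distinct length: 5.

5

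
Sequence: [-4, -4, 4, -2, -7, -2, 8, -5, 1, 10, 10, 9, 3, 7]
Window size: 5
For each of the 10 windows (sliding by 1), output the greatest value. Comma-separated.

4, 4, 8, 8, 8, 10, 10, 10, 10, 10

-4 -4 4 -2 -7 → max 4
-4 4 -2 -7 -2 → max 4
4 -2 -7 -2 8 → max 8
-2 -7 -2 8 -5 → max 8
-7 -2 8 -5 1 → max 8
-2 8 -5 1 10 → max 10
8 -5 1 10 10 → max 10
-5 1 10 10 9 → max 10
1 10 10 9 3 → max 10
10 10 9 3 7 → max 10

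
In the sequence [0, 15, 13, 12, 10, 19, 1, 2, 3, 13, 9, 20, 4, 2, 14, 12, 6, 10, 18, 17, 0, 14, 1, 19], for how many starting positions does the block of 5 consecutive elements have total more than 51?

[0, 15, 13, 12, 10] → sum 50
[15, 13, 12, 10, 19] → sum 69  > 51 ✓
[13, 12, 10, 19, 1] → sum 55  > 51 ✓
[12, 10, 19, 1, 2] → sum 44
[10, 19, 1, 2, 3] → sum 35
[19, 1, 2, 3, 13] → sum 38
[1, 2, 3, 13, 9] → sum 28
[2, 3, 13, 9, 20] → sum 47
[3, 13, 9, 20, 4] → sum 49
[13, 9, 20, 4, 2] → sum 48
[9, 20, 4, 2, 14] → sum 49
[20, 4, 2, 14, 12] → sum 52  > 51 ✓
[4, 2, 14, 12, 6] → sum 38
[2, 14, 12, 6, 10] → sum 44
[14, 12, 6, 10, 18] → sum 60  > 51 ✓
[12, 6, 10, 18, 17] → sum 63  > 51 ✓
[6, 10, 18, 17, 0] → sum 51
[10, 18, 17, 0, 14] → sum 59  > 51 ✓
[18, 17, 0, 14, 1] → sum 50
[17, 0, 14, 1, 19] → sum 51
6 windows satisfy the condition.

6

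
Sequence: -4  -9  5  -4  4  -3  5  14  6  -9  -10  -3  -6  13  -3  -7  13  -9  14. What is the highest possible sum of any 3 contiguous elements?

[-4, -9, 5] → sum -8
[-9, 5, -4] → sum -8
[5, -4, 4] → sum 5
[-4, 4, -3] → sum -3
[4, -3, 5] → sum 6
[-3, 5, 14] → sum 16
[5, 14, 6] → sum 25
[14, 6, -9] → sum 11
[6, -9, -10] → sum -13
[-9, -10, -3] → sum -22
[-10, -3, -6] → sum -19
[-3, -6, 13] → sum 4
[-6, 13, -3] → sum 4
[13, -3, -7] → sum 3
[-3, -7, 13] → sum 3
[-7, 13, -9] → sum -3
[13, -9, 14] → sum 18
Highest of these is 25.

25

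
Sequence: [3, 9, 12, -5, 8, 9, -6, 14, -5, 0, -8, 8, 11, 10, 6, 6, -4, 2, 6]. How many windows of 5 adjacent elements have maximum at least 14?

5

3 9 12 -5 8 → max 12
9 12 -5 8 9 → max 12
12 -5 8 9 -6 → max 12
-5 8 9 -6 14 → max 14  ≥ 14 ✓
8 9 -6 14 -5 → max 14  ≥ 14 ✓
9 -6 14 -5 0 → max 14  ≥ 14 ✓
-6 14 -5 0 -8 → max 14  ≥ 14 ✓
14 -5 0 -8 8 → max 14  ≥ 14 ✓
-5 0 -8 8 11 → max 11
0 -8 8 11 10 → max 11
-8 8 11 10 6 → max 11
8 11 10 6 6 → max 11
11 10 6 6 -4 → max 11
10 6 6 -4 2 → max 10
6 6 -4 2 6 → max 6
5 windows satisfy the condition.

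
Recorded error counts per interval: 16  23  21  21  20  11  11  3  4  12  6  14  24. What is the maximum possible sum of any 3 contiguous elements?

65

16 23 21 → sum 60
23 21 21 → sum 65
21 21 20 → sum 62
21 20 11 → sum 52
20 11 11 → sum 42
11 11 3 → sum 25
11 3 4 → sum 18
3 4 12 → sum 19
4 12 6 → sum 22
12 6 14 → sum 32
6 14 24 → sum 44
Maximum of these is 65.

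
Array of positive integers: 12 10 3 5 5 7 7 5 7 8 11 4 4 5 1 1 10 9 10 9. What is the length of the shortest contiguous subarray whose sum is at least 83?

add 12: running sum 12 < 83
add 10: running sum 22 < 83
add 3: running sum 25 < 83
add 5: running sum 30 < 83
add 5: running sum 35 < 83
add 7: running sum 42 < 83
add 7: running sum 49 < 83
add 5: running sum 54 < 83
add 7: running sum 61 < 83
add 8: running sum 69 < 83
add 11: running sum 80 < 83
end 11: [12, 10, 3, 5, 5, 7, 7, 5, 7, 8, 11, 4] sum 84, len 12
end 12: [12, 10, 3, 5, 5, 7, 7, 5, 7, 8, 11, 4, 4] sum 88, len 13
end 13: [12, 10, 3, 5, 5, 7, 7, 5, 7, 8, 11, 4, 4, 5] sum 93, len 14
end 14: [12, 10, 3, 5, 5, 7, 7, 5, 7, 8, 11, 4, 4, 5, 1] sum 94, len 15
end 15: [10, 3, 5, 5, 7, 7, 5, 7, 8, 11, 4, 4, 5, 1, 1] sum 83, len 15
end 16: [3, 5, 5, 7, 7, 5, 7, 8, 11, 4, 4, 5, 1, 1, 10] sum 83, len 15
end 17: [5, 7, 7, 5, 7, 8, 11, 4, 4, 5, 1, 1, 10, 9] sum 84, len 14
end 18: [7, 7, 5, 7, 8, 11, 4, 4, 5, 1, 1, 10, 9, 10] sum 89, len 14
end 19: [5, 7, 8, 11, 4, 4, 5, 1, 1, 10, 9, 10, 9] sum 84, len 13
Shortest qualifying length: 12.

12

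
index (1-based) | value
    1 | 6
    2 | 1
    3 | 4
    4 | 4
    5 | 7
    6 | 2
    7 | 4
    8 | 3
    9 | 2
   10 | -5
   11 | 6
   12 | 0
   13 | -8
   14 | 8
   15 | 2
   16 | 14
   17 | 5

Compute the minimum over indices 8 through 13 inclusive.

Elements at indices 8..13: 3, 2, -5, 6, 0, -8
min(3, 2, -5, 6, 0, -8) = -8

-8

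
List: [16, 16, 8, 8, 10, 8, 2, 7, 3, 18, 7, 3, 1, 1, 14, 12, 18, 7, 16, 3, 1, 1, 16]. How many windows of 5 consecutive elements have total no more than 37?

(16, 16, 8, 8, 10) → sum 58
(16, 8, 8, 10, 8) → sum 50
(8, 8, 10, 8, 2) → sum 36  ≤ 37 ✓
(8, 10, 8, 2, 7) → sum 35  ≤ 37 ✓
(10, 8, 2, 7, 3) → sum 30  ≤ 37 ✓
(8, 2, 7, 3, 18) → sum 38
(2, 7, 3, 18, 7) → sum 37  ≤ 37 ✓
(7, 3, 18, 7, 3) → sum 38
(3, 18, 7, 3, 1) → sum 32  ≤ 37 ✓
(18, 7, 3, 1, 1) → sum 30  ≤ 37 ✓
(7, 3, 1, 1, 14) → sum 26  ≤ 37 ✓
(3, 1, 1, 14, 12) → sum 31  ≤ 37 ✓
(1, 1, 14, 12, 18) → sum 46
(1, 14, 12, 18, 7) → sum 52
(14, 12, 18, 7, 16) → sum 67
(12, 18, 7, 16, 3) → sum 56
(18, 7, 16, 3, 1) → sum 45
(7, 16, 3, 1, 1) → sum 28  ≤ 37 ✓
(16, 3, 1, 1, 16) → sum 37  ≤ 37 ✓
10 windows satisfy the condition.

10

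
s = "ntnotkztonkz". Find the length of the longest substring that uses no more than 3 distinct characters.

Extend right; when distinct count exceeds 3, shrink from the left:
[n] 1 distinct, len 1
[n, t] 2 distinct, len 2
[n, t, n] 2 distinct, len 3
[n, t, n, o] 3 distinct, len 4
[n, t, n, o, t] 3 distinct, len 5
[o, t, k] 3 distinct, len 3
[t, k, z] 3 distinct, len 3
[t, k, z, t] 3 distinct, len 4
[z, t, o] 3 distinct, len 3
[t, o, n] 3 distinct, len 3
[o, n, k] 3 distinct, len 3
[n, k, z] 3 distinct, len 3
Longest length with ≤3 distinct: 5.

5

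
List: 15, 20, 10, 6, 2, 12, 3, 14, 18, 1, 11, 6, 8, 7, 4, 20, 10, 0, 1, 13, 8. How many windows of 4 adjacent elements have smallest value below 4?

15 20 10 6 → min 6
20 10 6 2 → min 2  < 4 ✓
10 6 2 12 → min 2  < 4 ✓
6 2 12 3 → min 2  < 4 ✓
2 12 3 14 → min 2  < 4 ✓
12 3 14 18 → min 3  < 4 ✓
3 14 18 1 → min 1  < 4 ✓
14 18 1 11 → min 1  < 4 ✓
18 1 11 6 → min 1  < 4 ✓
1 11 6 8 → min 1  < 4 ✓
11 6 8 7 → min 6
6 8 7 4 → min 4
8 7 4 20 → min 4
7 4 20 10 → min 4
4 20 10 0 → min 0  < 4 ✓
20 10 0 1 → min 0  < 4 ✓
10 0 1 13 → min 0  < 4 ✓
0 1 13 8 → min 0  < 4 ✓
13 windows satisfy the condition.

13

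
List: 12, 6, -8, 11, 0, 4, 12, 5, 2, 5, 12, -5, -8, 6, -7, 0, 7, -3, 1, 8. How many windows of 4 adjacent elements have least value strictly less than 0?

12 6 -8 11 → min -8  < 0 ✓
6 -8 11 0 → min -8  < 0 ✓
-8 11 0 4 → min -8  < 0 ✓
11 0 4 12 → min 0
0 4 12 5 → min 0
4 12 5 2 → min 2
12 5 2 5 → min 2
5 2 5 12 → min 2
2 5 12 -5 → min -5  < 0 ✓
5 12 -5 -8 → min -8  < 0 ✓
12 -5 -8 6 → min -8  < 0 ✓
-5 -8 6 -7 → min -8  < 0 ✓
-8 6 -7 0 → min -8  < 0 ✓
6 -7 0 7 → min -7  < 0 ✓
-7 0 7 -3 → min -7  < 0 ✓
0 7 -3 1 → min -3  < 0 ✓
7 -3 1 8 → min -3  < 0 ✓
12 windows satisfy the condition.

12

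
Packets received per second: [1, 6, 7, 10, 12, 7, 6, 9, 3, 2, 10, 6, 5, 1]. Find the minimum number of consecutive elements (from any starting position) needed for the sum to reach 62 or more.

9

Extend right; whenever the sum reaches 62, record the length and shrink from the left:
add 1: running sum 1 < 62
add 6: running sum 7 < 62
add 7: running sum 14 < 62
add 10: running sum 24 < 62
add 12: running sum 36 < 62
add 7: running sum 43 < 62
add 6: running sum 49 < 62
add 9: running sum 58 < 62
add 3: running sum 61 < 62
end 9: [6, 7, 10, 12, 7, 6, 9, 3, 2] sum 62, len 9
end 10: [7, 10, 12, 7, 6, 9, 3, 2, 10] sum 66, len 9
end 11: [10, 12, 7, 6, 9, 3, 2, 10, 6] sum 65, len 9
end 12: [10, 12, 7, 6, 9, 3, 2, 10, 6, 5] sum 70, len 10
end 13: [10, 12, 7, 6, 9, 3, 2, 10, 6, 5, 1] sum 71, len 11
Shortest qualifying length: 9.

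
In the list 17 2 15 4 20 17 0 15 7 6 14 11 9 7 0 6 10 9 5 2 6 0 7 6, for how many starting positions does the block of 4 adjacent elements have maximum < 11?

17 2 15 4 → max 17
2 15 4 20 → max 20
15 4 20 17 → max 20
4 20 17 0 → max 20
20 17 0 15 → max 20
17 0 15 7 → max 17
0 15 7 6 → max 15
15 7 6 14 → max 15
7 6 14 11 → max 14
6 14 11 9 → max 14
14 11 9 7 → max 14
11 9 7 0 → max 11
9 7 0 6 → max 9  < 11 ✓
7 0 6 10 → max 10  < 11 ✓
0 6 10 9 → max 10  < 11 ✓
6 10 9 5 → max 10  < 11 ✓
10 9 5 2 → max 10  < 11 ✓
9 5 2 6 → max 9  < 11 ✓
5 2 6 0 → max 6  < 11 ✓
2 6 0 7 → max 7  < 11 ✓
6 0 7 6 → max 7  < 11 ✓
9 windows satisfy the condition.

9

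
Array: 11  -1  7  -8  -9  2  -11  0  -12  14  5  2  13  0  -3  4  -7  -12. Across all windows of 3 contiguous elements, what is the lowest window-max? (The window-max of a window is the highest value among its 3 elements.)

0

11 -1 7 → max 11
-1 7 -8 → max 7
7 -8 -9 → max 7
-8 -9 2 → max 2
-9 2 -11 → max 2
2 -11 0 → max 2
-11 0 -12 → max 0
0 -12 14 → max 14
-12 14 5 → max 14
14 5 2 → max 14
5 2 13 → max 13
2 13 0 → max 13
13 0 -3 → max 13
0 -3 4 → max 4
-3 4 -7 → max 4
4 -7 -12 → max 4
Lowest of these is 0.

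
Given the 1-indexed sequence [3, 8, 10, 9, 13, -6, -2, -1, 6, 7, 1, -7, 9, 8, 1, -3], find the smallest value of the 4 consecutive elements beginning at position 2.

8

Elements at indices 2..5: 8, 10, 9, 13
min(8, 10, 9, 13) = 8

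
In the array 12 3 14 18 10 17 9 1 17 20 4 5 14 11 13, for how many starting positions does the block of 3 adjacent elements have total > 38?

(12, 3, 14) → sum 29
(3, 14, 18) → sum 35
(14, 18, 10) → sum 42  > 38 ✓
(18, 10, 17) → sum 45  > 38 ✓
(10, 17, 9) → sum 36
(17, 9, 1) → sum 27
(9, 1, 17) → sum 27
(1, 17, 20) → sum 38
(17, 20, 4) → sum 41  > 38 ✓
(20, 4, 5) → sum 29
(4, 5, 14) → sum 23
(5, 14, 11) → sum 30
(14, 11, 13) → sum 38
3 windows satisfy the condition.

3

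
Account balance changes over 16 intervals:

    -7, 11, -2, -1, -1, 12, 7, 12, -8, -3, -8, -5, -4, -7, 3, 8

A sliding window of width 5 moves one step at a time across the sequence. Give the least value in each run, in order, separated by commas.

-7, -2, -2, -1, -8, -8, -8, -8, -8, -8, -8, -7

[-7, 11, -2, -1, -1] → min -7
[11, -2, -1, -1, 12] → min -2
[-2, -1, -1, 12, 7] → min -2
[-1, -1, 12, 7, 12] → min -1
[-1, 12, 7, 12, -8] → min -8
[12, 7, 12, -8, -3] → min -8
[7, 12, -8, -3, -8] → min -8
[12, -8, -3, -8, -5] → min -8
[-8, -3, -8, -5, -4] → min -8
[-3, -8, -5, -4, -7] → min -8
[-8, -5, -4, -7, 3] → min -8
[-5, -4, -7, 3, 8] → min -7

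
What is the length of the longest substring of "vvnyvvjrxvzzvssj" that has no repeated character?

5

[v] len 1
[v] len 1
[v, n] len 2
[v, n, y] len 3
[n, y, v] len 3
[v] len 1
[v, j] len 2
[v, j, r] len 3
[v, j, r, x] len 4
[j, r, x, v] len 4
[j, r, x, v, z] len 5
[z] len 1
[z, v] len 2
[z, v, s] len 3
[s] len 1
[s, j] len 2
Longest all-distinct length: 5.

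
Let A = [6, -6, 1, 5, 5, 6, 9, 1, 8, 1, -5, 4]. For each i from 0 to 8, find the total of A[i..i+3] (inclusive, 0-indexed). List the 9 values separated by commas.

6 -6 1 5 → sum 6
-6 1 5 5 → sum 5
1 5 5 6 → sum 17
5 5 6 9 → sum 25
5 6 9 1 → sum 21
6 9 1 8 → sum 24
9 1 8 1 → sum 19
1 8 1 -5 → sum 5
8 1 -5 4 → sum 8

6, 5, 17, 25, 21, 24, 19, 5, 8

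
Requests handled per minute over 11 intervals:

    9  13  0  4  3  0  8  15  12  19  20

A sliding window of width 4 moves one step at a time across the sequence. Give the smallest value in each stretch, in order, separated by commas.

[9, 13, 0, 4] → min 0
[13, 0, 4, 3] → min 0
[0, 4, 3, 0] → min 0
[4, 3, 0, 8] → min 0
[3, 0, 8, 15] → min 0
[0, 8, 15, 12] → min 0
[8, 15, 12, 19] → min 8
[15, 12, 19, 20] → min 12

0, 0, 0, 0, 0, 0, 8, 12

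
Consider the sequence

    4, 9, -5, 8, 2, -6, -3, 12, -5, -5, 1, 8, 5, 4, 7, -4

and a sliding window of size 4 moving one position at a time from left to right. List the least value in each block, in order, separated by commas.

[4, 9, -5, 8] → min -5
[9, -5, 8, 2] → min -5
[-5, 8, 2, -6] → min -6
[8, 2, -6, -3] → min -6
[2, -6, -3, 12] → min -6
[-6, -3, 12, -5] → min -6
[-3, 12, -5, -5] → min -5
[12, -5, -5, 1] → min -5
[-5, -5, 1, 8] → min -5
[-5, 1, 8, 5] → min -5
[1, 8, 5, 4] → min 1
[8, 5, 4, 7] → min 4
[5, 4, 7, -4] → min -4

-5, -5, -6, -6, -6, -6, -5, -5, -5, -5, 1, 4, -4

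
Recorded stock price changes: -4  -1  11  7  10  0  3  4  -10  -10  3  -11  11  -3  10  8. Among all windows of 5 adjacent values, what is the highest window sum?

(-4, -1, 11, 7, 10) → sum 23
(-1, 11, 7, 10, 0) → sum 27
(11, 7, 10, 0, 3) → sum 31
(7, 10, 0, 3, 4) → sum 24
(10, 0, 3, 4, -10) → sum 7
(0, 3, 4, -10, -10) → sum -13
(3, 4, -10, -10, 3) → sum -10
(4, -10, -10, 3, -11) → sum -24
(-10, -10, 3, -11, 11) → sum -17
(-10, 3, -11, 11, -3) → sum -10
(3, -11, 11, -3, 10) → sum 10
(-11, 11, -3, 10, 8) → sum 15
Highest of these is 31.

31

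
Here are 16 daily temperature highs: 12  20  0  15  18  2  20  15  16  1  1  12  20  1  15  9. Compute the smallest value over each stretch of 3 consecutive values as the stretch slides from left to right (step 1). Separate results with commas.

0, 0, 0, 2, 2, 2, 15, 1, 1, 1, 1, 1, 1, 1

(12, 20, 0) → min 0
(20, 0, 15) → min 0
(0, 15, 18) → min 0
(15, 18, 2) → min 2
(18, 2, 20) → min 2
(2, 20, 15) → min 2
(20, 15, 16) → min 15
(15, 16, 1) → min 1
(16, 1, 1) → min 1
(1, 1, 12) → min 1
(1, 12, 20) → min 1
(12, 20, 1) → min 1
(20, 1, 15) → min 1
(1, 15, 9) → min 1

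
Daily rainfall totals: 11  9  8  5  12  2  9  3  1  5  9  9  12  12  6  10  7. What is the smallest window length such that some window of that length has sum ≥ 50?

add 11: running sum 11 < 50
add 9: running sum 20 < 50
add 8: running sum 28 < 50
add 5: running sum 33 < 50
add 12: running sum 45 < 50
add 2: running sum 47 < 50
add 9: shortest ending here [11, 9, 8, 5, 12, 2, 9] sum 56, len 7
add 3: shortest ending here [11, 9, 8, 5, 12, 2, 9, 3] sum 59, len 8
add 1: shortest ending here [11, 9, 8, 5, 12, 2, 9, 3, 1] sum 60, len 9
add 5: shortest ending here [9, 8, 5, 12, 2, 9, 3, 1, 5] sum 54, len 9
add 9: shortest ending here [8, 5, 12, 2, 9, 3, 1, 5, 9] sum 54, len 9
add 9: shortest ending here [12, 2, 9, 3, 1, 5, 9, 9] sum 50, len 8
add 12: shortest ending here [2, 9, 3, 1, 5, 9, 9, 12] sum 50, len 8
add 12: shortest ending here [3, 1, 5, 9, 9, 12, 12] sum 51, len 7
add 6: shortest ending here [5, 9, 9, 12, 12, 6] sum 53, len 6
add 10: shortest ending here [9, 9, 12, 12, 6, 10] sum 58, len 6
add 7: shortest ending here [9, 12, 12, 6, 10, 7] sum 56, len 6
Shortest qualifying length: 6.

6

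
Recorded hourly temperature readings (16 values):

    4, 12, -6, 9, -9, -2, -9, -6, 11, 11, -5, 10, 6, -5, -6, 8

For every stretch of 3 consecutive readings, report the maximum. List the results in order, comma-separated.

(4, 12, -6) → max 12
(12, -6, 9) → max 12
(-6, 9, -9) → max 9
(9, -9, -2) → max 9
(-9, -2, -9) → max -2
(-2, -9, -6) → max -2
(-9, -6, 11) → max 11
(-6, 11, 11) → max 11
(11, 11, -5) → max 11
(11, -5, 10) → max 11
(-5, 10, 6) → max 10
(10, 6, -5) → max 10
(6, -5, -6) → max 6
(-5, -6, 8) → max 8

12, 12, 9, 9, -2, -2, 11, 11, 11, 11, 10, 10, 6, 8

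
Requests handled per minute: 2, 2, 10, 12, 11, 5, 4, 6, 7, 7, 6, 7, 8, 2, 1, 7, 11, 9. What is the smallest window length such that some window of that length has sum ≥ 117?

add 2: running sum 2 < 117
add 2: running sum 4 < 117
add 10: running sum 14 < 117
add 12: running sum 26 < 117
add 11: running sum 37 < 117
add 5: running sum 42 < 117
add 4: running sum 46 < 117
add 6: running sum 52 < 117
add 7: running sum 59 < 117
add 7: running sum 66 < 117
add 6: running sum 72 < 117
add 7: running sum 79 < 117
add 8: running sum 87 < 117
add 2: running sum 89 < 117
add 1: running sum 90 < 117
add 7: running sum 97 < 117
add 11: running sum 108 < 117
add 9: shortest ending here [2, 2, 10, 12, 11, 5, 4, 6, 7, 7, 6, 7, 8, 2, 1, 7, 11, 9] sum 117, len 18
Shortest qualifying length: 18.

18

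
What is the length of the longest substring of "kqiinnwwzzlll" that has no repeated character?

3

add k: [k] len 1
add q: [k, q] len 2
add i: [k, q, i] len 3
add i (repeat i, move left end past it): [i] len 1
add n: [i, n] len 2
add n (repeat n, move left end past it): [n] len 1
add w: [n, w] len 2
add w (repeat w, move left end past it): [w] len 1
add z: [w, z] len 2
add z (repeat z, move left end past it): [z] len 1
add l: [z, l] len 2
add l (repeat l, move left end past it): [l] len 1
add l (repeat l, move left end past it): [l] len 1
Longest all-distinct length: 3.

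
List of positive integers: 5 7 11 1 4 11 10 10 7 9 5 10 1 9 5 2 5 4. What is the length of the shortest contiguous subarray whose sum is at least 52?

add 5: running sum 5 < 52
add 7: running sum 12 < 52
add 11: running sum 23 < 52
add 1: running sum 24 < 52
add 4: running sum 28 < 52
add 11: running sum 39 < 52
add 10: running sum 49 < 52
add 10: shortest ending here [7, 11, 1, 4, 11, 10, 10] sum 54, len 7
add 7: shortest ending here [11, 1, 4, 11, 10, 10, 7] sum 54, len 7
add 9: shortest ending here [1, 4, 11, 10, 10, 7, 9] sum 52, len 7
add 5: shortest ending here [11, 10, 10, 7, 9, 5] sum 52, len 6
add 10: shortest ending here [11, 10, 10, 7, 9, 5, 10] sum 62, len 7
add 1: shortest ending here [10, 10, 7, 9, 5, 10, 1] sum 52, len 7
add 9: shortest ending here [10, 10, 7, 9, 5, 10, 1, 9] sum 61, len 8
add 5: shortest ending here [10, 7, 9, 5, 10, 1, 9, 5] sum 56, len 8
add 2: shortest ending here [10, 7, 9, 5, 10, 1, 9, 5, 2] sum 58, len 9
add 5: shortest ending here [7, 9, 5, 10, 1, 9, 5, 2, 5] sum 53, len 9
add 4: shortest ending here [7, 9, 5, 10, 1, 9, 5, 2, 5, 4] sum 57, len 10
Shortest qualifying length: 6.

6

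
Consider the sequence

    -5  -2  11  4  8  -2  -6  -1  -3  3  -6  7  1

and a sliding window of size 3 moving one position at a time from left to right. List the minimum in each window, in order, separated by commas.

[-5, -2, 11] → min -5
[-2, 11, 4] → min -2
[11, 4, 8] → min 4
[4, 8, -2] → min -2
[8, -2, -6] → min -6
[-2, -6, -1] → min -6
[-6, -1, -3] → min -6
[-1, -3, 3] → min -3
[-3, 3, -6] → min -6
[3, -6, 7] → min -6
[-6, 7, 1] → min -6

-5, -2, 4, -2, -6, -6, -6, -3, -6, -6, -6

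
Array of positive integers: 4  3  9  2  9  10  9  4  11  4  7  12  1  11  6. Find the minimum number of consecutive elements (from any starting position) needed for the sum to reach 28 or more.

3

add 4: running sum 4 < 28
add 3: running sum 7 < 28
add 9: running sum 16 < 28
add 2: running sum 18 < 28
add 9: running sum 27 < 28
add 10: shortest ending here [9, 2, 9, 10] sum 30, len 4
add 9: shortest ending here [9, 10, 9] sum 28, len 3
add 4: shortest ending here [9, 10, 9, 4] sum 32, len 4
add 11: shortest ending here [10, 9, 4, 11] sum 34, len 4
add 4: shortest ending here [9, 4, 11, 4] sum 28, len 4
add 7: shortest ending here [9, 4, 11, 4, 7] sum 35, len 5
add 12: shortest ending here [11, 4, 7, 12] sum 34, len 4
add 1: shortest ending here [11, 4, 7, 12, 1] sum 35, len 5
add 11: shortest ending here [7, 12, 1, 11] sum 31, len 4
add 6: shortest ending here [12, 1, 11, 6] sum 30, len 4
Shortest qualifying length: 3.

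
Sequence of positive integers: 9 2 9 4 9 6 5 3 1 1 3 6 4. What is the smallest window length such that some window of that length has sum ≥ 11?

add 9: running sum 9 < 11
add 2: shortest ending here [9, 2] sum 11, len 2
add 9: shortest ending here [2, 9] sum 11, len 2
add 4: shortest ending here [9, 4] sum 13, len 2
add 9: shortest ending here [4, 9] sum 13, len 2
add 6: shortest ending here [9, 6] sum 15, len 2
add 5: shortest ending here [6, 5] sum 11, len 2
add 3: shortest ending here [6, 5, 3] sum 14, len 3
add 1: shortest ending here [6, 5, 3, 1] sum 15, len 4
add 1: shortest ending here [6, 5, 3, 1, 1] sum 16, len 5
add 3: shortest ending here [5, 3, 1, 1, 3] sum 13, len 5
add 6: shortest ending here [1, 1, 3, 6] sum 11, len 4
add 4: shortest ending here [3, 6, 4] sum 13, len 3
Shortest qualifying length: 2.

2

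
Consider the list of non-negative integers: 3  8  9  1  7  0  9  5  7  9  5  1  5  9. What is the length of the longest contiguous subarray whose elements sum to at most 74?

13

add 3: [3] sum 3, len 1
add 8: [3, 8] sum 11, len 2
add 9: [3, 8, 9] sum 20, len 3
add 1: [3, 8, 9, 1] sum 21, len 4
add 7: [3, 8, 9, 1, 7] sum 28, len 5
add 0: [3, 8, 9, 1, 7, 0] sum 28, len 6
add 9: [3, 8, 9, 1, 7, 0, 9] sum 37, len 7
add 5: [3, 8, 9, 1, 7, 0, 9, 5] sum 42, len 8
add 7: [3, 8, 9, 1, 7, 0, 9, 5, 7] sum 49, len 9
add 9: [3, 8, 9, 1, 7, 0, 9, 5, 7, 9] sum 58, len 10
add 5: [3, 8, 9, 1, 7, 0, 9, 5, 7, 9, 5] sum 63, len 11
add 1: [3, 8, 9, 1, 7, 0, 9, 5, 7, 9, 5, 1] sum 64, len 12
add 5: [3, 8, 9, 1, 7, 0, 9, 5, 7, 9, 5, 1, 5] sum 69, len 13
add 9: [9, 1, 7, 0, 9, 5, 7, 9, 5, 1, 5, 9] sum 67, len 12
Longest length seen: 13.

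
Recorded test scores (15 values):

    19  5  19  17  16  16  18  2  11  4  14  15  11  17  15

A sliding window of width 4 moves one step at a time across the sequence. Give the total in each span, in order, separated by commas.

60, 57, 68, 67, 52, 47, 35, 31, 44, 44, 57, 58

(19, 5, 19, 17) → sum 60
(5, 19, 17, 16) → sum 57
(19, 17, 16, 16) → sum 68
(17, 16, 16, 18) → sum 67
(16, 16, 18, 2) → sum 52
(16, 18, 2, 11) → sum 47
(18, 2, 11, 4) → sum 35
(2, 11, 4, 14) → sum 31
(11, 4, 14, 15) → sum 44
(4, 14, 15, 11) → sum 44
(14, 15, 11, 17) → sum 57
(15, 11, 17, 15) → sum 58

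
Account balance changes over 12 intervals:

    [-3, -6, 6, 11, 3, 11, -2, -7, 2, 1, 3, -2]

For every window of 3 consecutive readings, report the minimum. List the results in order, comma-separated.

-6, -6, 3, 3, -2, -7, -7, -7, 1, -2

(-3, -6, 6) → min -6
(-6, 6, 11) → min -6
(6, 11, 3) → min 3
(11, 3, 11) → min 3
(3, 11, -2) → min -2
(11, -2, -7) → min -7
(-2, -7, 2) → min -7
(-7, 2, 1) → min -7
(2, 1, 3) → min 1
(1, 3, -2) → min -2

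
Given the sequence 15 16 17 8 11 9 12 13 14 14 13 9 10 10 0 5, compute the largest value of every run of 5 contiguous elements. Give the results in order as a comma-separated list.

17, 17, 17, 13, 14, 14, 14, 14, 14, 14, 13, 10

[15, 16, 17, 8, 11] → max 17
[16, 17, 8, 11, 9] → max 17
[17, 8, 11, 9, 12] → max 17
[8, 11, 9, 12, 13] → max 13
[11, 9, 12, 13, 14] → max 14
[9, 12, 13, 14, 14] → max 14
[12, 13, 14, 14, 13] → max 14
[13, 14, 14, 13, 9] → max 14
[14, 14, 13, 9, 10] → max 14
[14, 13, 9, 10, 10] → max 14
[13, 9, 10, 10, 0] → max 13
[9, 10, 10, 0, 5] → max 10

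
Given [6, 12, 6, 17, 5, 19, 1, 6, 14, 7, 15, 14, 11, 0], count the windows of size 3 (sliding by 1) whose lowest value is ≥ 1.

6 12 6 → min 6  ≥ 1 ✓
12 6 17 → min 6  ≥ 1 ✓
6 17 5 → min 5  ≥ 1 ✓
17 5 19 → min 5  ≥ 1 ✓
5 19 1 → min 1  ≥ 1 ✓
19 1 6 → min 1  ≥ 1 ✓
1 6 14 → min 1  ≥ 1 ✓
6 14 7 → min 6  ≥ 1 ✓
14 7 15 → min 7  ≥ 1 ✓
7 15 14 → min 7  ≥ 1 ✓
15 14 11 → min 11  ≥ 1 ✓
14 11 0 → min 0
11 windows satisfy the condition.

11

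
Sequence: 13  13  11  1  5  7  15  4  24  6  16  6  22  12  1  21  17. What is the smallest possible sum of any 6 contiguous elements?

43

(13, 13, 11, 1, 5, 7) → sum 50
(13, 11, 1, 5, 7, 15) → sum 52
(11, 1, 5, 7, 15, 4) → sum 43
(1, 5, 7, 15, 4, 24) → sum 56
(5, 7, 15, 4, 24, 6) → sum 61
(7, 15, 4, 24, 6, 16) → sum 72
(15, 4, 24, 6, 16, 6) → sum 71
(4, 24, 6, 16, 6, 22) → sum 78
(24, 6, 16, 6, 22, 12) → sum 86
(6, 16, 6, 22, 12, 1) → sum 63
(16, 6, 22, 12, 1, 21) → sum 78
(6, 22, 12, 1, 21, 17) → sum 79
Smallest of these is 43.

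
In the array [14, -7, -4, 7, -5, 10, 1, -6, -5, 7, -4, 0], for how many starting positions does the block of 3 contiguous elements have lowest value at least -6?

[14, -7, -4] → min -7
[-7, -4, 7] → min -7
[-4, 7, -5] → min -5  ≥ -6 ✓
[7, -5, 10] → min -5  ≥ -6 ✓
[-5, 10, 1] → min -5  ≥ -6 ✓
[10, 1, -6] → min -6  ≥ -6 ✓
[1, -6, -5] → min -6  ≥ -6 ✓
[-6, -5, 7] → min -6  ≥ -6 ✓
[-5, 7, -4] → min -5  ≥ -6 ✓
[7, -4, 0] → min -4  ≥ -6 ✓
8 windows satisfy the condition.

8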